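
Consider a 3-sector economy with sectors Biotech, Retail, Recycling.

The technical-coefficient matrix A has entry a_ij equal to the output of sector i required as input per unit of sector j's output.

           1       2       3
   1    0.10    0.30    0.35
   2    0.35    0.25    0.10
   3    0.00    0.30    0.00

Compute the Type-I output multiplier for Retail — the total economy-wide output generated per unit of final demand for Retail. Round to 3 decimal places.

I − A =
  [   0.90    -0.30    -0.35]
  [  -0.35     0.75    -0.10]
  [   0.00    -0.30     1.00]
Cofactors of I−A, C_ij = (−1)^(i+j)·(minor ij) (rows/columns in the sector order above):
  C_11 = (0.75)(1.00) − (-0.10)(-0.30) = 0.7200
  C_12 = −[(-0.35)(1.00) − (-0.10)(0.00)] = 0.3500
  C_13 = (-0.35)(-0.30) − (0.75)(0.00) = 0.1050
  C_21 = −[(-0.30)(1.00) − (-0.35)(-0.30)] = 0.4050
  C_22 = (0.90)(1.00) − (-0.35)(0.00) = 0.9000
  C_23 = −[(0.90)(-0.30) − (-0.30)(0.00)] = 0.2700
  C_31 = (-0.30)(-0.10) − (-0.35)(0.75) = 0.2925
  C_32 = −[(0.90)(-0.10) − (-0.35)(-0.35)] = 0.2125
  C_33 = (0.90)(0.75) − (-0.30)(-0.35) = 0.5700
det(I−A) = Σ_j (I−A)_1j·C_1j = (0.90)(0.7200) + (-0.30)(0.3500) + (-0.35)(0.1050) = 0.50625
adj(I−A) = Cᵀ =
  [ 0.7200   0.4050   0.2925]
  [ 0.3500   0.9000   0.2125]
  [ 0.1050   0.2700   0.5700]
(I − A)⁻¹ = adj(I−A) / det(I−A) ≈
  [   1.4222     0.8000     0.5778]
  [   0.6914     1.7778     0.4198]
  [   0.2074     0.5333     1.1259]
The output multiplier for sector j is the column-j sum of the Leontief inverse (I − A)⁻¹ = adj(I−A) / det(I−A).
Column 2 of adj(I−A): (0.4050, 0.9000, 0.2700); det(I−A) = 0.50625.
m_2 = (0.4050 + 0.9000 + 0.2700) / 0.50625 = 1.575 / 0.50625 ≈ 3.111.

m_2 = 3.111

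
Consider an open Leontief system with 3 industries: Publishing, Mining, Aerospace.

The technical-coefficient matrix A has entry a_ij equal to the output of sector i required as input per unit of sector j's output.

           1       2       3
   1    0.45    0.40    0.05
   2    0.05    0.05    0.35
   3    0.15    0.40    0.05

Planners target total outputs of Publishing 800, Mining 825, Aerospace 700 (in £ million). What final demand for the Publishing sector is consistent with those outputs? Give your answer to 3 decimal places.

I − A =
  [   0.55    -0.40    -0.05]
  [  -0.05     0.95    -0.35]
  [  -0.15    -0.40     0.95]
d = (I − A) x:
  d_1 = (+0.55)·800 + (-0.40)·825 + (-0.05)·700 = 75.000
  d_2 = (-0.05)·800 + (+0.95)·825 + (-0.35)·700 = 498.750
  d_3 = (-0.15)·800 + (-0.40)·825 + (+0.95)·700 = 215.000

d_1 = 75.000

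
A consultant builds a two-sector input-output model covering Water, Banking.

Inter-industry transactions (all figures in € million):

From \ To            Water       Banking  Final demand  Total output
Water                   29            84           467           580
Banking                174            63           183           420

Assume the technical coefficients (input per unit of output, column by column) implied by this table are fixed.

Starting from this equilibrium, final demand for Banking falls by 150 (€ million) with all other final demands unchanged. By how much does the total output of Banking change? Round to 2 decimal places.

Technical coefficients a_ij = z_ij / X_j:
  a_WW = 29/580 = 0.05, a_BW = 174/580 = 0.30
  a_WB = 84/420 = 0.20, a_BB = 63/420 = 0.15
I − A =
  [   0.95    -0.20]
  [  -0.30     0.85]
det(I−A) = (0.95)(0.85) − (-0.20)(-0.30) = 0.7475
adj(I−A) = [[0.85, 0.20], [0.30, 0.95]]
(I − A)⁻¹ = adj(I−A) / det(I−A) ≈
  [   1.1371     0.2676]
  [   0.4013     1.2709]
Δx = (I − A)⁻¹ Δd with Δd having -150 in the Banking component and 0 elsewhere.
So Δx_B = L_BB · (-150), where L_BB = adj(I−A)_BB / det(I−A) = 0.95 / 0.7475.
Δx_B = 0.95 × (-150) / 0.7475 = -142.50 / 0.7475 ≈ -190.64.

Δx_B = -190.64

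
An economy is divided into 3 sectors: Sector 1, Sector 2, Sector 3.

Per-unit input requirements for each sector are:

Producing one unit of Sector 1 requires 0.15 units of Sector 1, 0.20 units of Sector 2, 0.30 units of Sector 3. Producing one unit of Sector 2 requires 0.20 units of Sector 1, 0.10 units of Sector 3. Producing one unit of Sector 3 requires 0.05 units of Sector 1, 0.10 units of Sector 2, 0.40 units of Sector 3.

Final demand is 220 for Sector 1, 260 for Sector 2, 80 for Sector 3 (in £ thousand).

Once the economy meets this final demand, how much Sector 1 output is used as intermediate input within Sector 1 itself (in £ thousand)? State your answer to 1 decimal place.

I − A =
  [   0.85    -0.20    -0.05]
  [  -0.20     1.00    -0.10]
  [  -0.30    -0.10     0.60]
Cofactors of I−A, C_ij = (−1)^(i+j)·(minor ij) (rows/columns in the sector order above):
  C_11 = (1.00)(0.60) − (-0.10)(-0.10) = 0.5900
  C_12 = −[(-0.20)(0.60) − (-0.10)(-0.30)] = 0.1500
  C_13 = (-0.20)(-0.10) − (1.00)(-0.30) = 0.3200
  C_21 = −[(-0.20)(0.60) − (-0.05)(-0.10)] = 0.1250
  C_22 = (0.85)(0.60) − (-0.05)(-0.30) = 0.4950
  C_23 = −[(0.85)(-0.10) − (-0.20)(-0.30)] = 0.1450
  C_31 = (-0.20)(-0.10) − (-0.05)(1.00) = 0.0700
  C_32 = −[(0.85)(-0.10) − (-0.05)(-0.20)] = 0.0950
  C_33 = (0.85)(1.00) − (-0.20)(-0.20) = 0.8100
det(I−A) = Σ_j (I−A)_1j·C_1j = (0.85)(0.5900) + (-0.20)(0.1500) + (-0.05)(0.3200) = 0.4555
adj(I−A) = Cᵀ =
  [ 0.5900   0.1250   0.0700]
  [ 0.1500   0.4950   0.0950]
  [ 0.3200   0.1450   0.8100]
(I − A)⁻¹ = adj(I−A) / det(I−A) ≈
  [   1.2953     0.2744     0.1537]
  [   0.3293     1.0867     0.2086]
  [   0.7025     0.3183     1.7783]
First solve x = (I − A)⁻¹ d = adj(I−A)·d / det(I−A); in particular x_1 = (0.5900·220 + 0.1250·260 + 0.0700·80) / 0.4555 = 167.90 / 0.4555 ≈ 368.606.
Intermediate flow from 1 to 1: z_11 = a_11 · x_1 = 0.15 × 167.90 / 0.4555 = 25.185 / 0.4555 ≈ 55.3.

z_11 = 55.3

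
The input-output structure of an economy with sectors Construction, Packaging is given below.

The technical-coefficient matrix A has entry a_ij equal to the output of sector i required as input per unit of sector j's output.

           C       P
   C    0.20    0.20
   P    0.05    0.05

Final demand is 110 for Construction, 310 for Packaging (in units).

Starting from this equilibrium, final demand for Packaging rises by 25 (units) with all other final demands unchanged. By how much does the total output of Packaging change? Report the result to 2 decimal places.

I − A =
  [   0.80    -0.20]
  [  -0.05     0.95]
det(I−A) = (0.80)(0.95) − (-0.20)(-0.05) = 0.7500
adj(I−A) = [[0.95, 0.20], [0.05, 0.80]]
(I − A)⁻¹ = adj(I−A) / det(I−A) ≈
  [   1.2667     0.2667]
  [   0.0667     1.0667]
Δx = (I − A)⁻¹ Δd with Δd having +25 in the Packaging component and 0 elsewhere.
So Δx_P = L_PP · (+25), where L_PP = adj(I−A)_PP / det(I−A) = 0.80 / 0.7500.
Δx_P = 0.80 × (+25) / 0.7500 = 20.00 / 0.7500 ≈ 26.67.

Δx_P = 26.67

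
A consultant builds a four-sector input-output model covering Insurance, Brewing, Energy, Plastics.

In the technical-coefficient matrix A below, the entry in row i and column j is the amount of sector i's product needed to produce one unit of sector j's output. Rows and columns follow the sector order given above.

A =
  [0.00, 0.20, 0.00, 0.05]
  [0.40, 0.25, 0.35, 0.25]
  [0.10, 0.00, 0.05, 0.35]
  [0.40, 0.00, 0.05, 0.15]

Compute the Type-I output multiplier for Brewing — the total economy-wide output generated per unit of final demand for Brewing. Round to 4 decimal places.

I − A =
  [   1.00    -0.20     0.00    -0.05]
  [  -0.40     0.75    -0.35    -0.25]
  [  -0.10     0.00     0.95    -0.35]
  [  -0.40     0.00    -0.05     0.85]
Compute the cofactors C_ij = (−1)^(i+j)·(3×3 minor ij) of I−A; the adjugate is their transpose:
adj(I−A) = Cᵀ =
  [ 0.592500   0.158000   0.063875   0.107625]
  [ 0.491000   0.770750   0.304000   0.380750]
  [ 0.168750   0.045000   0.534500   0.243250]
  [ 0.288750   0.077000   0.061500   0.629500]
det(I−A) = Σ_j (I−A)_1j·C_1j = (1.00)(0.592500) + (-0.20)(0.491000) + (0.00)(0.168750) + (-0.05)(0.288750) = 0.4798625
(I − A)⁻¹ = adj(I−A) / det(I−A) ≈
  [   1.23473     0.32926     0.13311     0.22428]
  [   1.02321     1.60619     0.63351     0.79346]
  [   0.35166     0.09378     1.11386     0.50692]
  [   0.60173     0.16046     0.12816     1.31183]
The output multiplier for sector j is the column-j sum of the Leontief inverse (I − A)⁻¹ = adj(I−A) / det(I−A).
Column 2 of adj(I−A): (0.158000, 0.770750, 0.045000, 0.077000); det(I−A) = 0.4798625.
m_2 = (0.158000 + 0.770750 + 0.045000 + 0.077000) / 0.4798625 = 1.05075 / 0.4798625 ≈ 2.1897.

m_2 = 2.1897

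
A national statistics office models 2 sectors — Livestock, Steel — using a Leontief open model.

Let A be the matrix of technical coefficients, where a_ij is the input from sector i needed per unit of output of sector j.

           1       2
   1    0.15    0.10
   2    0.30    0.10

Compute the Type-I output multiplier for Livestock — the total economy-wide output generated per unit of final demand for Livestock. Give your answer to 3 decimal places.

m_1 = 1.633

I − A =
  [   0.85    -0.10]
  [  -0.30     0.90]
det(I−A) = (0.85)(0.90) − (-0.10)(-0.30) = 0.7350
adj(I−A) = [[0.90, 0.10], [0.30, 0.85]]
(I − A)⁻¹ = adj(I−A) / det(I−A) ≈
  [   1.2245     0.1361]
  [   0.4082     1.1565]
The output multiplier for sector j is the column-j sum of the Leontief inverse (I − A)⁻¹ = adj(I−A) / det(I−A).
Column 1 of adj(I−A): (0.90, 0.30); det(I−A) = 0.7350.
m_1 = (0.90 + 0.30) / 0.7350 = 1.20 / 0.7350 ≈ 1.633.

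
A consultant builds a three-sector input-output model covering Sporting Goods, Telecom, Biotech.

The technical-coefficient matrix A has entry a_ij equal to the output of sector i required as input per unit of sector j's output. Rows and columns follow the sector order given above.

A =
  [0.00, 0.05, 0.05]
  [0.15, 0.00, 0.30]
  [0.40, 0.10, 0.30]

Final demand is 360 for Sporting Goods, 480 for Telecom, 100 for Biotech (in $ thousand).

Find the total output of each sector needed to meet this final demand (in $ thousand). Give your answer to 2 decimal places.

x_1 = 418.34, x_2 = 686.76, x_3 = 480.02

I − A =
  [   1.00    -0.05    -0.05]
  [  -0.15     1.00    -0.30]
  [  -0.40    -0.10     0.70]
Cofactors of I−A, C_ij = (−1)^(i+j)·(minor ij) (rows/columns in the sector order above):
  C_11 = (1.00)(0.70) − (-0.30)(-0.10) = 0.6700
  C_12 = −[(-0.15)(0.70) − (-0.30)(-0.40)] = 0.2250
  C_13 = (-0.15)(-0.10) − (1.00)(-0.40) = 0.4150
  C_21 = −[(-0.05)(0.70) − (-0.05)(-0.10)] = 0.0400
  C_22 = (1.00)(0.70) − (-0.05)(-0.40) = 0.6800
  C_23 = −[(1.00)(-0.10) − (-0.05)(-0.40)] = 0.1200
  C_31 = (-0.05)(-0.30) − (-0.05)(1.00) = 0.0650
  C_32 = −[(1.00)(-0.30) − (-0.05)(-0.15)] = 0.3075
  C_33 = (1.00)(1.00) − (-0.05)(-0.15) = 0.9925
det(I−A) = Σ_j (I−A)_1j·C_1j = (1.00)(0.6700) + (-0.05)(0.2250) + (-0.05)(0.4150) = 0.6380
adj(I−A) = Cᵀ =
  [ 0.6700   0.0400   0.0650]
  [ 0.2250   0.6800   0.3075]
  [ 0.4150   0.1200   0.9925]
(I − A)⁻¹ = adj(I−A) / det(I−A) ≈
  [   1.0502     0.0627     0.1019]
  [   0.3527     1.0658     0.4820]
  [   0.6505     0.1881     1.5556]
x = (I − A)⁻¹ d = adj(I−A)·d / det(I−A), with det(I−A) = 0.6380:
  x_1 = (0.6700·360 + 0.0400·480 + 0.0650·100) / 0.6380 = 266.90 / 0.6380 ≈ 418.34
  x_2 = (0.2250·360 + 0.6800·480 + 0.3075·100) / 0.6380 = 438.15 / 0.6380 ≈ 686.76
  x_3 = (0.4150·360 + 0.1200·480 + 0.9925·100) / 0.6380 = 306.25 / 0.6380 ≈ 480.02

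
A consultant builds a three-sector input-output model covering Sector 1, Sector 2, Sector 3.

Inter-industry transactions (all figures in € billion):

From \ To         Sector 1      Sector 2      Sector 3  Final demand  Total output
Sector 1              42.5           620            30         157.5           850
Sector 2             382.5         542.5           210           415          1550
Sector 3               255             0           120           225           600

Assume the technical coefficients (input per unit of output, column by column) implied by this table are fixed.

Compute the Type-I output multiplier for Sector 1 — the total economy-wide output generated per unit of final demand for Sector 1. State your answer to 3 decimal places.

m_1 = 3.956

Technical coefficients a_ij = z_ij / X_j:
  a_11 = 42.5/850 = 0.05, a_21 = 382.5/850 = 0.45, a_31 = 255/850 = 0.30
  a_12 = 620/1550 = 0.40, a_22 = 542.5/1550 = 0.35, a_32 = 0/1550 = 0.00
  a_13 = 30/600 = 0.05, a_23 = 210/600 = 0.35, a_33 = 120/600 = 0.20
I − A =
  [   0.95    -0.40    -0.05]
  [  -0.45     0.65    -0.35]
  [  -0.30     0.00     0.80]
Cofactors of I−A, C_ij = (−1)^(i+j)·(minor ij) (rows/columns in the sector order above):
  C_11 = (0.65)(0.80) − (-0.35)(0.00) = 0.5200
  C_12 = −[(-0.45)(0.80) − (-0.35)(-0.30)] = 0.4650
  C_13 = (-0.45)(0.00) − (0.65)(-0.30) = 0.1950
  C_21 = −[(-0.40)(0.80) − (-0.05)(0.00)] = 0.3200
  C_22 = (0.95)(0.80) − (-0.05)(-0.30) = 0.7450
  C_23 = −[(0.95)(0.00) − (-0.40)(-0.30)] = 0.1200
  C_31 = (-0.40)(-0.35) − (-0.05)(0.65) = 0.1725
  C_32 = −[(0.95)(-0.35) − (-0.05)(-0.45)] = 0.3550
  C_33 = (0.95)(0.65) − (-0.40)(-0.45) = 0.4375
det(I−A) = Σ_j (I−A)_1j·C_1j = (0.95)(0.5200) + (-0.40)(0.4650) + (-0.05)(0.1950) = 0.29825
adj(I−A) = Cᵀ =
  [ 0.5200   0.3200   0.1725]
  [ 0.4650   0.7450   0.3550]
  [ 0.1950   0.1200   0.4375]
(I − A)⁻¹ = adj(I−A) / det(I−A) ≈
  [   1.7435     1.0729     0.5784]
  [   1.5591     2.4979     1.1903]
  [   0.6538     0.4023     1.4669]
The output multiplier for sector j is the column-j sum of the Leontief inverse (I − A)⁻¹ = adj(I−A) / det(I−A).
Column 1 of adj(I−A): (0.5200, 0.4650, 0.1950); det(I−A) = 0.29825.
m_1 = (0.5200 + 0.4650 + 0.1950) / 0.29825 = 1.18 / 0.29825 ≈ 3.956.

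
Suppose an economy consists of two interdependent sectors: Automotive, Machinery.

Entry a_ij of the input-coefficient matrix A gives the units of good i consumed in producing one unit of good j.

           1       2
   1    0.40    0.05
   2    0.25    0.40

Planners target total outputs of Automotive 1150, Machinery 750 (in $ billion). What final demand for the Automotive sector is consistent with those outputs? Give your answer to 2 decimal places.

d_1 = 652.50

I − A =
  [   0.60    -0.05]
  [  -0.25     0.60]
d = (I − A) x:
  d_1 = (+0.60)·1150 + (-0.05)·750 = 652.50
  d_2 = (-0.25)·1150 + (+0.60)·750 = 162.50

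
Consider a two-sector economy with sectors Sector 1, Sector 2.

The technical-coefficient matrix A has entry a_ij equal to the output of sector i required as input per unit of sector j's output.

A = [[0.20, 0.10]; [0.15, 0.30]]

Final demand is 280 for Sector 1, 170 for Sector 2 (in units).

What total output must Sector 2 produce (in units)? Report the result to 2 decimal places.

I − A =
  [   0.80    -0.10]
  [  -0.15     0.70]
det(I−A) = (0.80)(0.70) − (-0.10)(-0.15) = 0.5450
adj(I−A) = [[0.70, 0.10], [0.15, 0.80]]
(I − A)⁻¹ = adj(I−A) / det(I−A) ≈
  [   1.2844     0.1835]
  [   0.2752     1.4679]
x = (I − A)⁻¹ d = adj(I−A)·d / det(I−A), with det(I−A) = 0.5450:
  x_1 = (0.70·280 + 0.10·170) / 0.5450 = 213.00 / 0.5450 ≈ 390.83
  x_2 = (0.15·280 + 0.80·170) / 0.5450 = 178.00 / 0.5450 ≈ 326.61

x_2 = 326.61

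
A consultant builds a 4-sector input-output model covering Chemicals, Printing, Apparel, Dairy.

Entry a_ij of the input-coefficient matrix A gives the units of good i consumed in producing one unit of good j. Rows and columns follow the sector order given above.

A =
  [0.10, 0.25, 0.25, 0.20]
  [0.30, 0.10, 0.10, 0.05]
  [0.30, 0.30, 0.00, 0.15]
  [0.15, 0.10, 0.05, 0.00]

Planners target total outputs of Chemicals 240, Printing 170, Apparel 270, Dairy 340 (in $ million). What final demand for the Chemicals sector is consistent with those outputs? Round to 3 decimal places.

I − A =
  [   0.90    -0.25    -0.25    -0.20]
  [  -0.30     0.90    -0.10    -0.05]
  [  -0.30    -0.30     1.00    -0.15]
  [  -0.15    -0.10    -0.05     1.00]
d = (I − A) x:
  d_1 = (+0.90)·240 + (-0.25)·170 + (-0.25)·270 + (-0.20)·340 = 38.000
  d_2 = (-0.30)·240 + (+0.90)·170 + (-0.10)·270 + (-0.05)·340 = 37.000
  d_3 = (-0.30)·240 + (-0.30)·170 + (+1.00)·270 + (-0.15)·340 = 96.000
  d_4 = (-0.15)·240 + (-0.10)·170 + (-0.05)·270 + (+1.00)·340 = 273.500

d_1 = 38.000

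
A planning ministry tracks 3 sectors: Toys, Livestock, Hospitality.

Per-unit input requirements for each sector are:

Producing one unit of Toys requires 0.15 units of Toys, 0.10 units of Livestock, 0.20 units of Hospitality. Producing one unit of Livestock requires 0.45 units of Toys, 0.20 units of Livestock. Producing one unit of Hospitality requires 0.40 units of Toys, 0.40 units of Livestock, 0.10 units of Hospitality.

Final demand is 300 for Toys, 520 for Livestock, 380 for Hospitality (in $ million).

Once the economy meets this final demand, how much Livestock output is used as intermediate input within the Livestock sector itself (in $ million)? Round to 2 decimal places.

z_LL = 233.98

I − A =
  [   0.85    -0.45    -0.40]
  [  -0.10     0.80    -0.40]
  [  -0.20     0.00     0.90]
Cofactors of I−A, C_ij = (−1)^(i+j)·(minor ij) (rows/columns in the sector order above):
  C_11 = (0.80)(0.90) − (-0.40)(0.00) = 0.7200
  C_12 = −[(-0.10)(0.90) − (-0.40)(-0.20)] = 0.1700
  C_13 = (-0.10)(0.00) − (0.80)(-0.20) = 0.1600
  C_21 = −[(-0.45)(0.90) − (-0.40)(0.00)] = 0.4050
  C_22 = (0.85)(0.90) − (-0.40)(-0.20) = 0.6850
  C_23 = −[(0.85)(0.00) − (-0.45)(-0.20)] = 0.0900
  C_31 = (-0.45)(-0.40) − (-0.40)(0.80) = 0.5000
  C_32 = −[(0.85)(-0.40) − (-0.40)(-0.10)] = 0.3800
  C_33 = (0.85)(0.80) − (-0.45)(-0.10) = 0.6350
det(I−A) = Σ_j (I−A)_1j·C_1j = (0.85)(0.7200) + (-0.45)(0.1700) + (-0.40)(0.1600) = 0.4715
adj(I−A) = Cᵀ =
  [ 0.7200   0.4050   0.5000]
  [ 0.1700   0.6850   0.3800]
  [ 0.1600   0.0900   0.6350]
(I − A)⁻¹ = adj(I−A) / det(I−A) ≈
  [   1.5270     0.8590     1.0604]
  [   0.3606     1.4528     0.8059]
  [   0.3393     0.1909     1.3468]
First solve x = (I − A)⁻¹ d = adj(I−A)·d / det(I−A); in particular x_L = (0.1700·300 + 0.6850·520 + 0.3800·380) / 0.4715 = 551.60 / 0.4715 ≈ 1169.8834.
Intermediate flow from L to L: z_LL = a_LL · x_L = 0.20 × 551.60 / 0.4715 = 110.32 / 0.4715 ≈ 233.98.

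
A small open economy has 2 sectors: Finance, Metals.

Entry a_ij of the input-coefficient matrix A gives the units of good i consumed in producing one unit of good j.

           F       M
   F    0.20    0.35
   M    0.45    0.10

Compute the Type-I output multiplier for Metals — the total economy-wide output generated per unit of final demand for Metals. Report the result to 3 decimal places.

I − A =
  [   0.80    -0.35]
  [  -0.45     0.90]
det(I−A) = (0.80)(0.90) − (-0.35)(-0.45) = 0.5625
adj(I−A) = [[0.90, 0.35], [0.45, 0.80]]
(I − A)⁻¹ = adj(I−A) / det(I−A) ≈
  [   1.6000     0.6222]
  [   0.8000     1.4222]
The output multiplier for sector j is the column-j sum of the Leontief inverse (I − A)⁻¹ = adj(I−A) / det(I−A).
Column M of adj(I−A): (0.35, 0.80); det(I−A) = 0.5625.
m_M = (0.35 + 0.80) / 0.5625 = 1.15 / 0.5625 ≈ 2.044.

m_M = 2.044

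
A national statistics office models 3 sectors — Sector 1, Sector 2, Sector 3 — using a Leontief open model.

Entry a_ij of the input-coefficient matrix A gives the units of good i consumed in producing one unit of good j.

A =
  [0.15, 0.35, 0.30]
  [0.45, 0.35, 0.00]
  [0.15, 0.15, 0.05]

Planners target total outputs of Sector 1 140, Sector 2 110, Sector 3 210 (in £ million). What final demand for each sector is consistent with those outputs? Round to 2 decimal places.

d_1 = 17.50, d_2 = 8.50, d_3 = 162.00

I − A =
  [   0.85    -0.35    -0.30]
  [  -0.45     0.65     0.00]
  [  -0.15    -0.15     0.95]
d = (I − A) x:
  d_1 = (+0.85)·140 + (-0.35)·110 + (-0.30)·210 = 17.50
  d_2 = (-0.45)·140 + (+0.65)·110 + (+0.00)·210 = 8.50
  d_3 = (-0.15)·140 + (-0.15)·110 + (+0.95)·210 = 162.00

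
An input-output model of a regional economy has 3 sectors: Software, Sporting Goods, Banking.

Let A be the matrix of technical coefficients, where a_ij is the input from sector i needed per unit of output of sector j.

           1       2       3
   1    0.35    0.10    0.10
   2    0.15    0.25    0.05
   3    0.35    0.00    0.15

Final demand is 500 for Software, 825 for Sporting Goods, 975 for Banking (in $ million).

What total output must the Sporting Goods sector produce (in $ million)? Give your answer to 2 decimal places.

x_2 = 1460.69

I − A =
  [   0.65    -0.10    -0.10]
  [  -0.15     0.75    -0.05]
  [  -0.35     0.00     0.85]
Cofactors of I−A, C_ij = (−1)^(i+j)·(minor ij) (rows/columns in the sector order above):
  C_11 = (0.75)(0.85) − (-0.05)(0.00) = 0.6375
  C_12 = −[(-0.15)(0.85) − (-0.05)(-0.35)] = 0.1450
  C_13 = (-0.15)(0.00) − (0.75)(-0.35) = 0.2625
  C_21 = −[(-0.10)(0.85) − (-0.10)(0.00)] = 0.0850
  C_22 = (0.65)(0.85) − (-0.10)(-0.35) = 0.5175
  C_23 = −[(0.65)(0.00) − (-0.10)(-0.35)] = 0.0350
  C_31 = (-0.10)(-0.05) − (-0.10)(0.75) = 0.0800
  C_32 = −[(0.65)(-0.05) − (-0.10)(-0.15)] = 0.0475
  C_33 = (0.65)(0.75) − (-0.10)(-0.15) = 0.4725
det(I−A) = Σ_j (I−A)_1j·C_1j = (0.65)(0.6375) + (-0.10)(0.1450) + (-0.10)(0.2625) = 0.373625
adj(I−A) = Cᵀ =
  [ 0.6375   0.0850   0.0800]
  [ 0.1450   0.5175   0.0475]
  [ 0.2625   0.0350   0.4725]
(I − A)⁻¹ = adj(I−A) / det(I−A) ≈
  [   1.7063     0.2275     0.2141]
  [   0.3881     1.3851     0.1271]
  [   0.7026     0.0937     1.2646]
x = (I − A)⁻¹ d = adj(I−A)·d / det(I−A), with det(I−A) = 0.373625:
  x_1 = (0.6375·500 + 0.0850·825 + 0.0800·975) / 0.373625 = 466.875 / 0.373625 ≈ 1249.58
  x_2 = (0.1450·500 + 0.5175·825 + 0.0475·975) / 0.373625 = 545.75 / 0.373625 ≈ 1460.69
  x_3 = (0.2625·500 + 0.0350·825 + 0.4725·975) / 0.373625 = 620.8125 / 0.373625 ≈ 1661.59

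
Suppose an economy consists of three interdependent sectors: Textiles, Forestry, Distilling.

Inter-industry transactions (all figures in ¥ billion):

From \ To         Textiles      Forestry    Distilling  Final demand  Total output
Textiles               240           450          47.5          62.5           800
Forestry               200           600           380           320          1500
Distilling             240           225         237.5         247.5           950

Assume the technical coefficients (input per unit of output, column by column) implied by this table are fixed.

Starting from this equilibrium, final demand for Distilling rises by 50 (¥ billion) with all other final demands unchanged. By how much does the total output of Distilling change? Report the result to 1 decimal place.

Δx_3 = 101.5

Technical coefficients a_ij = z_ij / X_j:
  a_11 = 240/800 = 0.30, a_21 = 200/800 = 0.25, a_31 = 240/800 = 0.30
  a_12 = 450/1500 = 0.30, a_22 = 600/1500 = 0.40, a_32 = 225/1500 = 0.15
  a_13 = 47.5/950 = 0.05, a_23 = 380/950 = 0.40, a_33 = 237.5/950 = 0.25
I − A =
  [   0.70    -0.30    -0.05]
  [  -0.25     0.60    -0.40]
  [  -0.30    -0.15     0.75]
Cofactors of I−A, C_ij = (−1)^(i+j)·(minor ij) (rows/columns in the sector order above):
  C_11 = (0.60)(0.75) − (-0.40)(-0.15) = 0.3900
  C_12 = −[(-0.25)(0.75) − (-0.40)(-0.30)] = 0.3075
  C_13 = (-0.25)(-0.15) − (0.60)(-0.30) = 0.2175
  C_21 = −[(-0.30)(0.75) − (-0.05)(-0.15)] = 0.2325
  C_22 = (0.70)(0.75) − (-0.05)(-0.30) = 0.5100
  C_23 = −[(0.70)(-0.15) − (-0.30)(-0.30)] = 0.1950
  C_31 = (-0.30)(-0.40) − (-0.05)(0.60) = 0.1500
  C_32 = −[(0.70)(-0.40) − (-0.05)(-0.25)] = 0.2925
  C_33 = (0.70)(0.60) − (-0.30)(-0.25) = 0.3450
det(I−A) = Σ_j (I−A)_1j·C_1j = (0.70)(0.3900) + (-0.30)(0.3075) + (-0.05)(0.2175) = 0.169875
adj(I−A) = Cᵀ =
  [ 0.3900   0.2325   0.1500]
  [ 0.3075   0.5100   0.2925]
  [ 0.2175   0.1950   0.3450]
(I − A)⁻¹ = adj(I−A) / det(I−A) ≈
  [   2.2958     1.3687     0.8830]
  [   1.8102     3.0022     1.7219]
  [   1.2804     1.1479     2.0309]
Δx = (I − A)⁻¹ Δd with Δd having +50 in the Distilling component and 0 elsewhere.
So Δx_3 = L_33 · (+50), where L_33 = adj(I−A)_33 / det(I−A) = 0.3450 / 0.169875.
Δx_3 = 0.3450 × (+50) / 0.169875 = 17.25 / 0.169875 ≈ 101.5.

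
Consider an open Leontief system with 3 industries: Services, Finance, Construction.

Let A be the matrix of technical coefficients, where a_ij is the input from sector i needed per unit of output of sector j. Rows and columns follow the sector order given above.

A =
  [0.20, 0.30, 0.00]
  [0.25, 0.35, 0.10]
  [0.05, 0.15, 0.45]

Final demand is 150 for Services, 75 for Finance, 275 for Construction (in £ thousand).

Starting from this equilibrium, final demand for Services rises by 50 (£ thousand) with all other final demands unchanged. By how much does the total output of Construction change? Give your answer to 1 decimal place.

Δx_C = 15.1

I − A =
  [   0.80    -0.30     0.00]
  [  -0.25     0.65    -0.10]
  [  -0.05    -0.15     0.55]
Cofactors of I−A, C_ij = (−1)^(i+j)·(minor ij) (rows/columns in the sector order above):
  C_11 = (0.65)(0.55) − (-0.10)(-0.15) = 0.3425
  C_12 = −[(-0.25)(0.55) − (-0.10)(-0.05)] = 0.1425
  C_13 = (-0.25)(-0.15) − (0.65)(-0.05) = 0.0700
  C_21 = −[(-0.30)(0.55) − (0.00)(-0.15)] = 0.1650
  C_22 = (0.80)(0.55) − (0.00)(-0.05) = 0.4400
  C_23 = −[(0.80)(-0.15) − (-0.30)(-0.05)] = 0.1350
  C_31 = (-0.30)(-0.10) − (0.00)(0.65) = 0.0300
  C_32 = −[(0.80)(-0.10) − (0.00)(-0.25)] = 0.0800
  C_33 = (0.80)(0.65) − (-0.30)(-0.25) = 0.4450
det(I−A) = Σ_j (I−A)_1j·C_1j = (0.80)(0.3425) + (-0.30)(0.1425) + (0.00)(0.0700) = 0.23125
adj(I−A) = Cᵀ =
  [ 0.3425   0.1650   0.0300]
  [ 0.1425   0.4400   0.0800]
  [ 0.0700   0.1350   0.4450]
(I − A)⁻¹ = adj(I−A) / det(I−A) ≈
  [   1.4811     0.7135     0.1297]
  [   0.6162     1.9027     0.3459]
  [   0.3027     0.5838     1.9243]
Δx = (I − A)⁻¹ Δd with Δd having +50 in the Services component and 0 elsewhere.
So Δx_C = L_CS · (+50), where L_CS = adj(I−A)_CS / det(I−A) = 0.0700 / 0.23125.
Δx_C = 0.0700 × (+50) / 0.23125 = 3.50 / 0.23125 ≈ 15.1.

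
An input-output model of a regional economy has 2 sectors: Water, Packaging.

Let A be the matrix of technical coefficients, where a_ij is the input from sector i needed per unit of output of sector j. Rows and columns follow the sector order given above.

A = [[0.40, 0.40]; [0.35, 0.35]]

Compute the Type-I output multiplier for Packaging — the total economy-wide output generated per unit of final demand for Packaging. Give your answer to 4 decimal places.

I − A =
  [   0.60    -0.40]
  [  -0.35     0.65]
det(I−A) = (0.60)(0.65) − (-0.40)(-0.35) = 0.2500
adj(I−A) = [[0.65, 0.40], [0.35, 0.60]]
(I − A)⁻¹ = adj(I−A) / det(I−A) ≈
  [   2.60000     1.60000]
  [   1.40000     2.40000]
The output multiplier for sector j is the column-j sum of the Leontief inverse (I − A)⁻¹ = adj(I−A) / det(I−A).
Column P of adj(I−A): (0.40, 0.60); det(I−A) = 0.2500.
m_P = (0.40 + 0.60) / 0.2500 = 1.00 / 0.2500 = 4.0000.

m_P = 4.0000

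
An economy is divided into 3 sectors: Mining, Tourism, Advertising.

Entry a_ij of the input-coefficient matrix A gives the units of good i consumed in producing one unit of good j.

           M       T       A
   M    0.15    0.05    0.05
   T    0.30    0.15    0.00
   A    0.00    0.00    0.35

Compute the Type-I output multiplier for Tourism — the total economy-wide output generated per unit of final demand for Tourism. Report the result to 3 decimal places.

I − A =
  [   0.85    -0.05    -0.05]
  [  -0.30     0.85     0.00]
  [   0.00     0.00     0.65]
Cofactors of I−A, C_ij = (−1)^(i+j)·(minor ij) (rows/columns in the sector order above):
  C_11 = (0.85)(0.65) − (0.00)(0.00) = 0.5525
  C_12 = −[(-0.30)(0.65) − (0.00)(0.00)] = 0.1950
  C_13 = (-0.30)(0.00) − (0.85)(0.00) = 0.0000
  C_21 = −[(-0.05)(0.65) − (-0.05)(0.00)] = 0.0325
  C_22 = (0.85)(0.65) − (-0.05)(0.00) = 0.5525
  C_23 = −[(0.85)(0.00) − (-0.05)(0.00)] = 0.0000
  C_31 = (-0.05)(0.00) − (-0.05)(0.85) = 0.0425
  C_32 = −[(0.85)(0.00) − (-0.05)(-0.30)] = 0.0150
  C_33 = (0.85)(0.85) − (-0.05)(-0.30) = 0.7075
det(I−A) = Σ_j (I−A)_1j·C_1j = (0.85)(0.5525) + (-0.05)(0.1950) + (-0.05)(0.0000) = 0.459875
adj(I−A) = Cᵀ =
  [ 0.5525   0.0325   0.0425]
  [ 0.1950   0.5525   0.0150]
  [ 0.0000   0.0000   0.7075]
(I − A)⁻¹ = adj(I−A) / det(I−A) ≈
  [   1.2014     0.0707     0.0924]
  [   0.4240     1.2014     0.0326]
  [   0.0000     0.0000     1.5385]
The output multiplier for sector j is the column-j sum of the Leontief inverse (I − A)⁻¹ = adj(I−A) / det(I−A).
Column T of adj(I−A): (0.0325, 0.5525, 0.0000); det(I−A) = 0.459875.
m_T = (0.0325 + 0.5525 + 0.0000) / 0.459875 = 0.585 / 0.459875 ≈ 1.272.

m_T = 1.272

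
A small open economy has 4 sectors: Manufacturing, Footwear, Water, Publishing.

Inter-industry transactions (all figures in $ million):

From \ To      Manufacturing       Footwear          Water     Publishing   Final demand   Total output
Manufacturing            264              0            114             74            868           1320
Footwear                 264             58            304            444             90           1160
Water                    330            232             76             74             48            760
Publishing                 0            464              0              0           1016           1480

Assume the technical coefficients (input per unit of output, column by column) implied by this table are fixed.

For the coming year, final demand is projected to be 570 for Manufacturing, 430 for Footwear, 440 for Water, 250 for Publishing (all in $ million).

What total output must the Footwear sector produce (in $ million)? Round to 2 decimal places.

Technical coefficients a_ij = z_ij / X_j:
  a_11 = 264/1320 = 0.20, a_21 = 264/1320 = 0.20, a_31 = 330/1320 = 0.25, a_41 = 0/1320 = 0.00
  a_12 = 0/1160 = 0.00, a_22 = 58/1160 = 0.05, a_32 = 232/1160 = 0.20, a_42 = 464/1160 = 0.40
  a_13 = 114/760 = 0.15, a_23 = 304/760 = 0.40, a_33 = 76/760 = 0.10, a_43 = 0/760 = 0.00
  a_14 = 74/1480 = 0.05, a_24 = 444/1480 = 0.30, a_34 = 74/1480 = 0.05, a_44 = 0/1480 = 0.00
I − A =
  [   0.80     0.00    -0.15    -0.05]
  [  -0.20     0.95    -0.40    -0.30]
  [  -0.25    -0.20     0.90    -0.05]
  [   0.00    -0.40     0.00     1.00]
Compute the cofactors C_ij = (−1)^(i+j)·(3×3 minor ij) of I−A; the adjugate is their transpose:
adj(I−A) = Cᵀ =
  [ 0.659000   0.051000   0.132500   0.054875]
  [ 0.280000   0.682500   0.350000   0.236250]
  [ 0.251500   0.181000   0.660000   0.099875]
  [ 0.112000   0.273000   0.140000   0.578375]
det(I−A) = Σ_j (I−A)_1j·C_1j = (0.80)(0.659000) + (0.00)(0.280000) + (-0.15)(0.251500) + (-0.05)(0.112000) = 0.483875
(I − A)⁻¹ = adj(I−A) / det(I−A) ≈
  [   1.3619     0.1054     0.2738     0.1134]
  [   0.5787     1.4105     0.7233     0.4882]
  [   0.5198     0.3741     1.3640     0.2064]
  [   0.2315     0.5642     0.2893     1.1953]
x = (I − A)⁻¹ d = adj(I−A)·d / det(I−A), with det(I−A) = 0.483875:
  x_1 = (0.659000·570 + 0.051000·430 + 0.132500·440 + 0.054875·250) / 0.483875 = 469.57875 / 0.483875 ≈ 970.45
  x_2 = (0.280000·570 + 0.682500·430 + 0.350000·440 + 0.236250·250) / 0.483875 = 666.1375 / 0.483875 ≈ 1376.67
  x_3 = (0.251500·570 + 0.181000·430 + 0.660000·440 + 0.099875·250) / 0.483875 = 536.55375 / 0.483875 ≈ 1108.87
  x_4 = (0.112000·570 + 0.273000·430 + 0.140000·440 + 0.578375·250) / 0.483875 = 387.42375 / 0.483875 ≈ 800.67

x_2 = 1376.67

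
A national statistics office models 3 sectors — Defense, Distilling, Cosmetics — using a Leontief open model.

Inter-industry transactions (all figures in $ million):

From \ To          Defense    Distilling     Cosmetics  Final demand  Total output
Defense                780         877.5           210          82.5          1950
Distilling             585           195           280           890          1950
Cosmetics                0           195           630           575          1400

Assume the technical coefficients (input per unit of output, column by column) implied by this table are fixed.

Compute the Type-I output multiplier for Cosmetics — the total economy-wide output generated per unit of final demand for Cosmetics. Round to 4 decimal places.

Technical coefficients a_ij = z_ij / X_j:
  a_11 = 780/1950 = 0.40, a_21 = 585/1950 = 0.30, a_31 = 0/1950 = 0.00
  a_12 = 877.5/1950 = 0.45, a_22 = 195/1950 = 0.10, a_32 = 195/1950 = 0.10
  a_13 = 210/1400 = 0.15, a_23 = 280/1400 = 0.20, a_33 = 630/1400 = 0.45
I − A =
  [   0.60    -0.45    -0.15]
  [  -0.30     0.90    -0.20]
  [   0.00    -0.10     0.55]
Cofactors of I−A, C_ij = (−1)^(i+j)·(minor ij) (rows/columns in the sector order above):
  C_11 = (0.90)(0.55) − (-0.20)(-0.10) = 0.4750
  C_12 = −[(-0.30)(0.55) − (-0.20)(0.00)] = 0.1650
  C_13 = (-0.30)(-0.10) − (0.90)(0.00) = 0.0300
  C_21 = −[(-0.45)(0.55) − (-0.15)(-0.10)] = 0.2625
  C_22 = (0.60)(0.55) − (-0.15)(0.00) = 0.3300
  C_23 = −[(0.60)(-0.10) − (-0.45)(0.00)] = 0.0600
  C_31 = (-0.45)(-0.20) − (-0.15)(0.90) = 0.2250
  C_32 = −[(0.60)(-0.20) − (-0.15)(-0.30)] = 0.1650
  C_33 = (0.60)(0.90) − (-0.45)(-0.30) = 0.4050
det(I−A) = Σ_j (I−A)_1j·C_1j = (0.60)(0.4750) + (-0.45)(0.1650) + (-0.15)(0.0300) = 0.20625
adj(I−A) = Cᵀ =
  [ 0.4750   0.2625   0.2250]
  [ 0.1650   0.3300   0.1650]
  [ 0.0300   0.0600   0.4050]
(I − A)⁻¹ = adj(I−A) / det(I−A) ≈
  [   2.30303     1.27273     1.09091]
  [   0.80000     1.60000     0.80000]
  [   0.14545     0.29091     1.96364]
The output multiplier for sector j is the column-j sum of the Leontief inverse (I − A)⁻¹ = adj(I−A) / det(I−A).
Column 3 of adj(I−A): (0.2250, 0.1650, 0.4050); det(I−A) = 0.20625.
m_3 = (0.2250 + 0.1650 + 0.4050) / 0.20625 = 0.795 / 0.20625 ≈ 3.8545.

m_3 = 3.8545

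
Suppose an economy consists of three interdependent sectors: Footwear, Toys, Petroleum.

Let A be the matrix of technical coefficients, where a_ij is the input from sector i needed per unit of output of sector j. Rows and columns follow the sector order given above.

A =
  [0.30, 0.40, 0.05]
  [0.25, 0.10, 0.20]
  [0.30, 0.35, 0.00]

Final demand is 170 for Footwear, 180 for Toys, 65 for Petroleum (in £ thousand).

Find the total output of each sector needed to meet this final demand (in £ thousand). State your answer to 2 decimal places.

x_1 = 510.96, x_2 = 423.37, x_3 = 366.47

I − A =
  [   0.70    -0.40    -0.05]
  [  -0.25     0.90    -0.20]
  [  -0.30    -0.35     1.00]
Cofactors of I−A, C_ij = (−1)^(i+j)·(minor ij) (rows/columns in the sector order above):
  C_11 = (0.90)(1.00) − (-0.20)(-0.35) = 0.8300
  C_12 = −[(-0.25)(1.00) − (-0.20)(-0.30)] = 0.3100
  C_13 = (-0.25)(-0.35) − (0.90)(-0.30) = 0.3575
  C_21 = −[(-0.40)(1.00) − (-0.05)(-0.35)] = 0.4175
  C_22 = (0.70)(1.00) − (-0.05)(-0.30) = 0.6850
  C_23 = −[(0.70)(-0.35) − (-0.40)(-0.30)] = 0.3650
  C_31 = (-0.40)(-0.20) − (-0.05)(0.90) = 0.1250
  C_32 = −[(0.70)(-0.20) − (-0.05)(-0.25)] = 0.1525
  C_33 = (0.70)(0.90) − (-0.40)(-0.25) = 0.5300
det(I−A) = Σ_j (I−A)_1j·C_1j = (0.70)(0.8300) + (-0.40)(0.3100) + (-0.05)(0.3575) = 0.439125
adj(I−A) = Cᵀ =
  [ 0.8300   0.4175   0.1250]
  [ 0.3100   0.6850   0.1525]
  [ 0.3575   0.3650   0.5300]
(I − A)⁻¹ = adj(I−A) / det(I−A) ≈
  [   1.8901     0.9508     0.2847]
  [   0.7059     1.5599     0.3473]
  [   0.8141     0.8312     1.2069]
x = (I − A)⁻¹ d = adj(I−A)·d / det(I−A), with det(I−A) = 0.439125:
  x_1 = (0.8300·170 + 0.4175·180 + 0.1250·65) / 0.439125 = 224.375 / 0.439125 ≈ 510.96
  x_2 = (0.3100·170 + 0.6850·180 + 0.1525·65) / 0.439125 = 185.9125 / 0.439125 ≈ 423.37
  x_3 = (0.3575·170 + 0.3650·180 + 0.5300·65) / 0.439125 = 160.925 / 0.439125 ≈ 366.47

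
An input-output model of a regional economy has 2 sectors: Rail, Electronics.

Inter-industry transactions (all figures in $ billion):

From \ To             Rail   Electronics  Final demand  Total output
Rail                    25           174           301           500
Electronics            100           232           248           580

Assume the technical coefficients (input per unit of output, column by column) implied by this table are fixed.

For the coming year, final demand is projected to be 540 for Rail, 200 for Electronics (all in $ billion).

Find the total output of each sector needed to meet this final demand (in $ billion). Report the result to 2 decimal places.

Technical coefficients a_ij = z_ij / X_j:
  a_RR = 25/500 = 0.05, a_ER = 100/500 = 0.20
  a_RE = 174/580 = 0.30, a_EE = 232/580 = 0.40
I − A =
  [   0.95    -0.30]
  [  -0.20     0.60]
det(I−A) = (0.95)(0.60) − (-0.30)(-0.20) = 0.5100
adj(I−A) = [[0.60, 0.30], [0.20, 0.95]]
(I − A)⁻¹ = adj(I−A) / det(I−A) ≈
  [   1.1765     0.5882]
  [   0.3922     1.8627]
x = (I − A)⁻¹ d = adj(I−A)·d / det(I−A), with det(I−A) = 0.5100:
  x_R = (0.60·540 + 0.30·200) / 0.5100 = 384.00 / 0.5100 ≈ 752.94
  x_E = (0.20·540 + 0.95·200) / 0.5100 = 298.00 / 0.5100 ≈ 584.31

x_R = 752.94, x_E = 584.31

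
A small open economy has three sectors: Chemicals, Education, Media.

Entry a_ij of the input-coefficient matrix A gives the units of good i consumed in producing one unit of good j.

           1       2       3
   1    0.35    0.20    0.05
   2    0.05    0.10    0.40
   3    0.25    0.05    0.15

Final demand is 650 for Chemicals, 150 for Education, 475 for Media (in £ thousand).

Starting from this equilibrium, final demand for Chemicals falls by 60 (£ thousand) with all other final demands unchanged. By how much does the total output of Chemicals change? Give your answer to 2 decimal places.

Δx_1 = -100.59

I − A =
  [   0.65    -0.20    -0.05]
  [  -0.05     0.90    -0.40]
  [  -0.25    -0.05     0.85]
Cofactors of I−A, C_ij = (−1)^(i+j)·(minor ij) (rows/columns in the sector order above):
  C_11 = (0.90)(0.85) − (-0.40)(-0.05) = 0.7450
  C_12 = −[(-0.05)(0.85) − (-0.40)(-0.25)] = 0.1425
  C_13 = (-0.05)(-0.05) − (0.90)(-0.25) = 0.2275
  C_21 = −[(-0.20)(0.85) − (-0.05)(-0.05)] = 0.1725
  C_22 = (0.65)(0.85) − (-0.05)(-0.25) = 0.5400
  C_23 = −[(0.65)(-0.05) − (-0.20)(-0.25)] = 0.0825
  C_31 = (-0.20)(-0.40) − (-0.05)(0.90) = 0.1250
  C_32 = −[(0.65)(-0.40) − (-0.05)(-0.05)] = 0.2625
  C_33 = (0.65)(0.90) − (-0.20)(-0.05) = 0.5750
det(I−A) = Σ_j (I−A)_1j·C_1j = (0.65)(0.7450) + (-0.20)(0.1425) + (-0.05)(0.2275) = 0.444375
adj(I−A) = Cᵀ =
  [ 0.7450   0.1725   0.1250]
  [ 0.1425   0.5400   0.2625]
  [ 0.2275   0.0825   0.5750]
(I − A)⁻¹ = adj(I−A) / det(I−A) ≈
  [   1.6765     0.3882     0.2813]
  [   0.3207     1.2152     0.5907]
  [   0.5120     0.1857     1.2940]
Δx = (I − A)⁻¹ Δd with Δd having -60 in the Chemicals component and 0 elsewhere.
So Δx_1 = L_11 · (-60), where L_11 = adj(I−A)_11 / det(I−A) = 0.7450 / 0.444375.
Δx_1 = 0.7450 × (-60) / 0.444375 = -44.70 / 0.444375 ≈ -100.59.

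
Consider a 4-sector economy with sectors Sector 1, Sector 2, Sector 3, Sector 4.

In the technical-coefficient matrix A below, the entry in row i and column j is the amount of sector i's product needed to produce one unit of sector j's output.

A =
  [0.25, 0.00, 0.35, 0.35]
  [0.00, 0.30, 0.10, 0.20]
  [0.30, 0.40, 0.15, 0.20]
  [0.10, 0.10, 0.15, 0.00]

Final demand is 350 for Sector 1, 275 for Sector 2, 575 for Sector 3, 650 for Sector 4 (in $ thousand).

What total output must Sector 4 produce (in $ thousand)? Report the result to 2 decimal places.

I − A =
  [   0.75     0.00    -0.35    -0.35]
  [   0.00     0.70    -0.10    -0.20]
  [  -0.30    -0.40     0.85    -0.20]
  [  -0.10    -0.10    -0.15     1.00]
Compute the cofactors C_ij = (−1)^(i+j)·(3×3 minor ij) of I−A; the adjugate is their transpose:
adj(I−A) = Cᵀ =
  [ 0.50300   0.19775   0.27825   0.27125]
  [ 0.05800   0.45750   0.10100   0.13200]
  [ 0.22600   0.31150   0.48550   0.23850]
  [ 0.09000   0.11225   0.11075   0.34275]
det(I−A) = Σ_j (I−A)_1j·C_1j = (0.75)(0.50300) + (0.00)(0.05800) + (-0.35)(0.22600) + (-0.35)(0.09000) = 0.26665
(I − A)⁻¹ = adj(I−A) / det(I−A) ≈
  [   1.8864     0.7416     1.0435     1.0173]
  [   0.2175     1.7157     0.3788     0.4950]
  [   0.8476     1.1682     1.8207     0.8944]
  [   0.3375     0.4210     0.4153     1.2854]
x = (I − A)⁻¹ d = adj(I−A)·d / det(I−A), with det(I−A) = 0.26665:
  x_1 = (0.50300·350 + 0.19775·275 + 0.27825·575 + 0.27125·650) / 0.26665 = 566.7375 / 0.26665 ≈ 2125.40
  x_2 = (0.05800·350 + 0.45750·275 + 0.10100·575 + 0.13200·650) / 0.26665 = 289.9875 / 0.26665 ≈ 1087.52
  x_3 = (0.22600·350 + 0.31150·275 + 0.48550·575 + 0.23850·650) / 0.26665 = 598.95 / 0.26665 ≈ 2246.20
  x_4 = (0.09000·350 + 0.11225·275 + 0.11075·575 + 0.34275·650) / 0.26665 = 348.8375 / 0.26665 ≈ 1308.22

x_4 = 1308.22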